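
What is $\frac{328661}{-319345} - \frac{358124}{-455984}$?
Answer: $- \frac{522044833}{2141414860} \approx -0.24378$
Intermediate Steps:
$\frac{328661}{-319345} - \frac{358124}{-455984} = 328661 \left(- \frac{1}{319345}\right) - - \frac{89531}{113996} = - \frac{19333}{18785} + \frac{89531}{113996} = - \frac{522044833}{2141414860}$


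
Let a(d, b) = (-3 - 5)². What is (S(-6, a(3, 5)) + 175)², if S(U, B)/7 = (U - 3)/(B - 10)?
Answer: 1087849/36 ≈ 30218.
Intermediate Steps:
a(d, b) = 64 (a(d, b) = (-8)² = 64)
S(U, B) = 7*(-3 + U)/(-10 + B) (S(U, B) = 7*((U - 3)/(B - 10)) = 7*((-3 + U)/(-10 + B)) = 7*(-3 + U)/(-10 + B))
(S(-6, a(3, 5)) + 175)² = (7*(-3 - 6)/(-10 + 64) + 175)² = (7*(-9)/54 + 175)² = (7*(1/54)*(-9) + 175)² = (-7/6 + 175)² = (1043/6)² = 1087849/36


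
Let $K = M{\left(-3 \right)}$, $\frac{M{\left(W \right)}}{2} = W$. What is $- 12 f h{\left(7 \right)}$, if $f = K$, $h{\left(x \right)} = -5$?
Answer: $-360$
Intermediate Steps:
$M{\left(W \right)} = 2 W$
$K = -6$ ($K = 2 \left(-3\right) = -6$)
$f = -6$
$- 12 f h{\left(7 \right)} = \left(-12\right) \left(-6\right) \left(-5\right) = 72 \left(-5\right) = -360$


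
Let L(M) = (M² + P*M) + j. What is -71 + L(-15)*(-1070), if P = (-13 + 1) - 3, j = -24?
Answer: -455891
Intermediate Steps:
P = -15 (P = -12 - 3 = -15)
L(M) = -24 + M² - 15*M (L(M) = (M² - 15*M) - 24 = -24 + M² - 15*M)
-71 + L(-15)*(-1070) = -71 + (-24 + (-15)² - 15*(-15))*(-1070) = -71 + (-24 + 225 + 225)*(-1070) = -71 + 426*(-1070) = -71 - 455820 = -455891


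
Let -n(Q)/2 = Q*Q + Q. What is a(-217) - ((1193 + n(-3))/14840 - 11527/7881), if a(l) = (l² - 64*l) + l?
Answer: 7106289223619/116954040 ≈ 60761.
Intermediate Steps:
n(Q) = -2*Q - 2*Q² (n(Q) = -2*(Q*Q + Q) = -2*(Q² + Q) = -2*(Q + Q²) = -2*Q - 2*Q²)
a(l) = l² - 63*l
a(-217) - ((1193 + n(-3))/14840 - 11527/7881) = -217*(-63 - 217) - ((1193 - 2*(-3)*(1 - 3))/14840 - 11527/7881) = -217*(-280) - ((1193 - 2*(-3)*(-2))*(1/14840) - 11527*1/7881) = 60760 - ((1193 - 12)*(1/14840) - 11527/7881) = 60760 - (1181*(1/14840) - 11527/7881) = 60760 - (1181/14840 - 11527/7881) = 60760 - 1*(-161753219/116954040) = 60760 + 161753219/116954040 = 7106289223619/116954040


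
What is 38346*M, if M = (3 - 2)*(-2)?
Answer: -76692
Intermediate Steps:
M = -2 (M = 1*(-2) = -2)
38346*M = 38346*(-2) = -76692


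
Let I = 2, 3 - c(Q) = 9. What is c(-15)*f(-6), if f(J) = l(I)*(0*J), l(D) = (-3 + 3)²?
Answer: 0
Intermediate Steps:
c(Q) = -6 (c(Q) = 3 - 1*9 = 3 - 9 = -6)
l(D) = 0 (l(D) = 0² = 0)
f(J) = 0 (f(J) = 0*(0*J) = 0*0 = 0)
c(-15)*f(-6) = -6*0 = 0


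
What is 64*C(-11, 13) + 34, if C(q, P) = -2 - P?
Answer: -926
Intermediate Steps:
64*C(-11, 13) + 34 = 64*(-2 - 1*13) + 34 = 64*(-2 - 13) + 34 = 64*(-15) + 34 = -960 + 34 = -926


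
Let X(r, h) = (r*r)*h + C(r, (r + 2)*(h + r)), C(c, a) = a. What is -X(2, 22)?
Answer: -184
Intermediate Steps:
X(r, h) = h*r**2 + (2 + r)*(h + r) (X(r, h) = (r*r)*h + (r + 2)*(h + r) = r**2*h + (2 + r)*(h + r) = h*r**2 + (2 + r)*(h + r))
-X(2, 22) = -(2**2 + 2*22 + 2*2 + 22*2 + 22*2**2) = -(4 + 44 + 4 + 44 + 22*4) = -(4 + 44 + 4 + 44 + 88) = -1*184 = -184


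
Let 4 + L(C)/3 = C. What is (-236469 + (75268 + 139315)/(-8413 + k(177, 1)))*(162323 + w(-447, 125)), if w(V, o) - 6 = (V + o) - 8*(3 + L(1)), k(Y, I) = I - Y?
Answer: -329173704063320/8589 ≈ -3.8325e+10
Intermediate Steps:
L(C) = -12 + 3*C
w(V, o) = 54 + V + o (w(V, o) = 6 + ((V + o) - 8*(3 + (-12 + 3*1))) = 6 + ((V + o) - 8*(3 + (-12 + 3))) = 6 + ((V + o) - 8*(3 - 9)) = 6 + ((V + o) - 8*(-6)) = 6 + ((V + o) + 48) = 6 + (48 + V + o) = 54 + V + o)
(-236469 + (75268 + 139315)/(-8413 + k(177, 1)))*(162323 + w(-447, 125)) = (-236469 + (75268 + 139315)/(-8413 + (1 - 1*177)))*(162323 + (54 - 447 + 125)) = (-236469 + 214583/(-8413 + (1 - 177)))*(162323 - 268) = (-236469 + 214583/(-8413 - 176))*162055 = (-236469 + 214583/(-8589))*162055 = (-236469 + 214583*(-1/8589))*162055 = (-236469 - 214583/8589)*162055 = -2031246824/8589*162055 = -329173704063320/8589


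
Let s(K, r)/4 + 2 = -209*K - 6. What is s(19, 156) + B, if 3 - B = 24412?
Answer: -40325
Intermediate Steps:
s(K, r) = -32 - 836*K (s(K, r) = -8 + 4*(-209*K - 6) = -8 + 4*(-6 - 209*K) = -8 + (-24 - 836*K) = -32 - 836*K)
B = -24409 (B = 3 - 1*24412 = 3 - 24412 = -24409)
s(19, 156) + B = (-32 - 836*19) - 24409 = (-32 - 15884) - 24409 = -15916 - 24409 = -40325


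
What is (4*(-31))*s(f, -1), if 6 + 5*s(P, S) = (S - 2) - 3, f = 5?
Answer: 1488/5 ≈ 297.60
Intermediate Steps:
s(P, S) = -11/5 + S/5 (s(P, S) = -6/5 + ((S - 2) - 3)/5 = -6/5 + ((-2 + S) - 3)/5 = -6/5 + (-5 + S)/5 = -6/5 + (-1 + S/5) = -11/5 + S/5)
(4*(-31))*s(f, -1) = (4*(-31))*(-11/5 + (1/5)*(-1)) = -124*(-11/5 - 1/5) = -124*(-12/5) = 1488/5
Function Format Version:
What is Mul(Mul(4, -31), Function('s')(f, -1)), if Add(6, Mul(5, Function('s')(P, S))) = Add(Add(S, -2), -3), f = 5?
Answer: Rational(1488, 5) ≈ 297.60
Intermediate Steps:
Function('s')(P, S) = Add(Rational(-11, 5), Mul(Rational(1, 5), S)) (Function('s')(P, S) = Add(Rational(-6, 5), Mul(Rational(1, 5), Add(Add(S, -2), -3))) = Add(Rational(-6, 5), Mul(Rational(1, 5), Add(Add(-2, S), -3))) = Add(Rational(-6, 5), Mul(Rational(1, 5), Add(-5, S))) = Add(Rational(-6, 5), Add(-1, Mul(Rational(1, 5), S))) = Add(Rational(-11, 5), Mul(Rational(1, 5), S)))
Mul(Mul(4, -31), Function('s')(f, -1)) = Mul(Mul(4, -31), Add(Rational(-11, 5), Mul(Rational(1, 5), -1))) = Mul(-124, Add(Rational(-11, 5), Rational(-1, 5))) = Mul(-124, Rational(-12, 5)) = Rational(1488, 5)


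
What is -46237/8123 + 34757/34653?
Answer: -1319919650/281486319 ≈ -4.6891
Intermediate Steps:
-46237/8123 + 34757/34653 = -1319919650/281486319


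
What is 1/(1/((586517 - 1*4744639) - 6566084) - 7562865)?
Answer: -10724206/81105722210191 ≈ -1.3223e-7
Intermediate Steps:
1/(1/((586517 - 1*4744639) - 6566084) - 7562865) = 1/(1/((586517 - 4744639) - 6566084) - 7562865) = 1/(1/(-4158122 - 6566084) - 7562865) = 1/(1/(-10724206) - 7562865) = 1/(-1/10724206 - 7562865) = 1/(-81105722210191/10724206) = -10724206/81105722210191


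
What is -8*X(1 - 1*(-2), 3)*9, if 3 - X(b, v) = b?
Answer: 0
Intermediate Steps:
X(b, v) = 3 - b
-8*X(1 - 1*(-2), 3)*9 = -8*(3 - (1 - 1*(-2)))*9 = -8*(3 - (1 + 2))*9 = -8*(3 - 1*3)*9 = -8*(3 - 3)*9 = -8*0*9 = 0*9 = 0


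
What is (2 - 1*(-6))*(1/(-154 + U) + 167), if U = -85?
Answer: 319296/239 ≈ 1336.0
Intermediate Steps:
(2 - 1*(-6))*(1/(-154 + U) + 167) = (2 - 1*(-6))*(1/(-154 - 85) + 167) = (2 + 6)*(1/(-239) + 167) = 8*(-1/239 + 167) = 8*(39912/239) = 319296/239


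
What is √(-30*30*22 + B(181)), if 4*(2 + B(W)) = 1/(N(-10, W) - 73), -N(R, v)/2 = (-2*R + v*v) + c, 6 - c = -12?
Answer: I*√341598776594799/131342 ≈ 140.72*I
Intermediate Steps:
c = 18 (c = 6 - 1*(-12) = 6 + 12 = 18)
N(R, v) = -36 - 2*v² + 4*R (N(R, v) = -2*((-2*R + v*v) + 18) = -2*((-2*R + v²) + 18) = -2*((v² - 2*R) + 18) = -2*(18 + v² - 2*R) = -36 - 2*v² + 4*R)
B(W) = -2 + 1/(4*(-149 - 2*W²)) (B(W) = -2 + 1/(4*((-36 - 2*W² + 4*(-10)) - 73)) = -2 + 1/(4*((-36 - 2*W² - 40) - 73)) = -2 + 1/(4*((-76 - 2*W²) - 73)) = -2 + 1/(4*(-149 - 2*W²)))
√(-30*30*22 + B(181)) = √(-30*30*22 + (-1193 - 16*181²)/(4*(149 + 2*181²))) = √(-900*22 + (-1193 - 16*32761)/(4*(149 + 2*32761))) = √(-19800 + (-1193 - 524176)/(4*(149 + 65522))) = √(-19800 + (¼)*(-525369)/65671) = √(-19800 + (¼)*(1/65671)*(-525369)) = √(-19800 - 525369/262684) = √(-5201668569/262684) = I*√341598776594799/131342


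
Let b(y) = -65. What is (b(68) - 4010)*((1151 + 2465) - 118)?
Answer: -14254350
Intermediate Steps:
(b(68) - 4010)*((1151 + 2465) - 118) = (-65 - 4010)*((1151 + 2465) - 118) = -4075*(3616 - 118) = -4075*3498 = -14254350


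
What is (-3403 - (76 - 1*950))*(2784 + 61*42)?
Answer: -13520034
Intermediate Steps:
(-3403 - (76 - 1*950))*(2784 + 61*42) = (-3403 - (76 - 950))*(2784 + 2562) = (-3403 - 1*(-874))*5346 = (-3403 + 874)*5346 = -2529*5346 = -13520034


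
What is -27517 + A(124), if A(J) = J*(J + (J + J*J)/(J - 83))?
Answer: 1424219/41 ≈ 34737.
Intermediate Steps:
A(J) = J*(J + (J + J²)/(-83 + J))
-27517 + A(124) = -27517 + 2*124²*(-41 + 124)/(-83 + 124) = -27517 + 2*15376*83/41 = -27517 + 2*15376*(1/41)*83 = -27517 + 2552416/41 = 1424219/41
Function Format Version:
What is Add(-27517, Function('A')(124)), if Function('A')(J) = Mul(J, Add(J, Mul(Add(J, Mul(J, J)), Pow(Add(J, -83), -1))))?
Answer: Rational(1424219, 41) ≈ 34737.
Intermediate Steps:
Function('A')(J) = Mul(J, Add(J, Mul(Pow(Add(-83, J), -1), Add(J, Pow(J, 2))))) (Function('A')(J) = Mul(J, Add(J, Mul(Add(J, Pow(J, 2)), Pow(Add(-83, J), -1)))) = Mul(J, Add(J, Mul(Pow(Add(-83, J), -1), Add(J, Pow(J, 2))))))
Add(-27517, Function('A')(124)) = Add(-27517, Mul(2, Pow(124, 2), Pow(Add(-83, 124), -1), Add(-41, 124))) = Add(-27517, Mul(2, 15376, Pow(41, -1), 83)) = Add(-27517, Mul(2, 15376, Rational(1, 41), 83)) = Add(-27517, Rational(2552416, 41)) = Rational(1424219, 41)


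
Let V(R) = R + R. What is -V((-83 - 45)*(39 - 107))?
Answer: -17408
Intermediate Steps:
V(R) = 2*R
-V((-83 - 45)*(39 - 107)) = -2*(-83 - 45)*(39 - 107) = -2*(-128*(-68)) = -2*8704 = -1*17408 = -17408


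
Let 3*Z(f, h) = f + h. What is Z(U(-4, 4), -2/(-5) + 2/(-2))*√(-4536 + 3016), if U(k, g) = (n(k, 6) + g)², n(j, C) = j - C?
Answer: 236*I*√95/5 ≈ 460.05*I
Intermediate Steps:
U(k, g) = (-6 + g + k)² (U(k, g) = ((k - 1*6) + g)² = ((k - 6) + g)² = ((-6 + k) + g)² = (-6 + g + k)²)
Z(f, h) = f/3 + h/3 (Z(f, h) = (f + h)/3 = f/3 + h/3)
Z(U(-4, 4), -2/(-5) + 2/(-2))*√(-4536 + 3016) = ((-6 + 4 - 4)²/3 + (-2/(-5) + 2/(-2))/3)*√(-4536 + 3016) = ((⅓)*(-6)² + (-2*(-⅕) + 2*(-½))/3)*√(-1520) = ((⅓)*36 + (⅖ - 1)/3)*(4*I*√95) = (12 + (⅓)*(-⅗))*(4*I*√95) = (12 - ⅕)*(4*I*√95) = 59*(4*I*√95)/5 = 236*I*√95/5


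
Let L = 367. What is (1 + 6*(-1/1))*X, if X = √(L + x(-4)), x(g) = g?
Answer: -55*√3 ≈ -95.263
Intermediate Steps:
X = 11*√3 (X = √(367 - 4) = √363 = 11*√3 ≈ 19.053)
(1 + 6*(-1/1))*X = (1 + 6*(-1/1))*(11*√3) = (1 + 6*(-1*1))*(11*√3) = (1 + 6*(-1))*(11*√3) = (1 - 6)*(11*√3) = -55*√3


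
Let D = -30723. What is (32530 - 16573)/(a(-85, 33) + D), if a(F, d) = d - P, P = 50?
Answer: -15957/30740 ≈ -0.51910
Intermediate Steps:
a(F, d) = -50 + d (a(F, d) = d - 1*50 = d - 50 = -50 + d)
(32530 - 16573)/(a(-85, 33) + D) = (32530 - 16573)/((-50 + 33) - 30723) = 15957/(-17 - 30723) = 15957/(-30740) = 15957*(-1/30740) = -15957/30740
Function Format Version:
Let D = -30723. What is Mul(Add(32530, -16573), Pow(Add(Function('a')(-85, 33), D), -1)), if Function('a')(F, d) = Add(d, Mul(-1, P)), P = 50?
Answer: Rational(-15957, 30740) ≈ -0.51910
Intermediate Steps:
Function('a')(F, d) = Add(-50, d) (Function('a')(F, d) = Add(d, Mul(-1, 50)) = Add(d, -50) = Add(-50, d))
Mul(Add(32530, -16573), Pow(Add(Function('a')(-85, 33), D), -1)) = Mul(Add(32530, -16573), Pow(Add(Add(-50, 33), -30723), -1)) = Mul(15957, Pow(Add(-17, -30723), -1)) = Mul(15957, Pow(-30740, -1)) = Mul(15957, Rational(-1, 30740)) = Rational(-15957, 30740)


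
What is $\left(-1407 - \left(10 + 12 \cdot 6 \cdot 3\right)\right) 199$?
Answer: $-324967$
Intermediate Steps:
$\left(-1407 - \left(10 + 12 \cdot 6 \cdot 3\right)\right) 199 = \left(-1407 - 226\right) 199 = \left(-1633\right) 199 = -324967$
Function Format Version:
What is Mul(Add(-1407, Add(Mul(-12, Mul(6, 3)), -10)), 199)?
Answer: -324967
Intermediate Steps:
Mul(Add(-1407, Add(Mul(-12, Mul(6, 3)), -10)), 199) = Mul(Add(-1407, Add(Mul(-12, 18), -10)), 199) = Mul(Add(-1407, Add(-216, -10)), 199) = Mul(Add(-1407, -226), 199) = Mul(-1633, 199) = -324967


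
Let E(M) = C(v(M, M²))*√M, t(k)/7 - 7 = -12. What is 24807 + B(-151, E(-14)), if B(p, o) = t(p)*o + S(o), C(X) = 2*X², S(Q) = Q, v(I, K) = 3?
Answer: 24807 - 612*I*√14 ≈ 24807.0 - 2289.9*I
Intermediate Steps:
t(k) = -35 (t(k) = 49 + 7*(-12) = 49 - 84 = -35)
E(M) = 18*√M (E(M) = (2*3²)*√M = (2*9)*√M = 18*√M)
B(p, o) = -34*o (B(p, o) = -35*o + o = -34*o)
24807 + B(-151, E(-14)) = 24807 - 612*√(-14) = 24807 - 612*I*√14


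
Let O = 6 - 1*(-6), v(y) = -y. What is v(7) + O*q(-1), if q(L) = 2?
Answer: 17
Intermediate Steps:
O = 12 (O = 6 + 6 = 12)
v(7) + O*q(-1) = -1*7 + 12*2 = -7 + 24 = 17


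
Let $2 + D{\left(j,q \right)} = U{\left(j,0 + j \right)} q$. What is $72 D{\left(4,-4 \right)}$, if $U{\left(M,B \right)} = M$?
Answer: $-1296$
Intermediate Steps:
$D{\left(j,q \right)} = -2 + j q$
$72 D{\left(4,-4 \right)} = 72 \left(-2 + 4 \left(-4\right)\right) = 72 \left(-2 - 16\right) = 72 \left(-18\right) = -1296$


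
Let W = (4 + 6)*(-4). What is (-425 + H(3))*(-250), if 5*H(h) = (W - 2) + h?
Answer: 108200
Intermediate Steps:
W = -40 (W = 10*(-4) = -40)
H(h) = -42/5 + h/5 (H(h) = ((-40 - 2) + h)/5 = (-42 + h)/5 = -42/5 + h/5)
(-425 + H(3))*(-250) = (-425 + (-42/5 + (1/5)*3))*(-250) = (-425 + (-42/5 + 3/5))*(-250) = (-425 - 39/5)*(-250) = -2164/5*(-250) = 108200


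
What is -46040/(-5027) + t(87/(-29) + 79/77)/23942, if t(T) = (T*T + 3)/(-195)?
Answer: 115856138129213/12650062995570 ≈ 9.1585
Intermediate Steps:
t(T) = -1/65 - T²/195 (t(T) = (T² + 3)*(-1/195) = (3 + T²)*(-1/195) = -1/65 - T²/195)
-46040/(-5027) + t(87/(-29) + 79/77)/23942 = -46040/(-5027) + (-1/65 - (87/(-29) + 79/77)²/195)/23942 = -46040*(-1/5027) + (-1/65 - (87*(-1/29) + 79*(1/77))²/195)*(1/23942) = 46040/5027 + (-1/65 - (-3 + 79/77)²/195)*(1/23942) = 46040/5027 + (-1/65 - (-152/77)²/195)*(1/23942) = 46040/5027 + (-1/65 - 1/195*23104/5929)*(1/23942) = 46040/5027 + (-1/65 - 23104/1156155)*(1/23942) = 46040/5027 - 40891/1156155*1/23942 = 46040/5027 - 40891/27680663010 = 115856138129213/12650062995570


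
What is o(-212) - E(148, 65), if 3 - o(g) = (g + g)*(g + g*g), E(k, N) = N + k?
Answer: 18966158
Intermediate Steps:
o(g) = 3 - 2*g*(g + g**2) (o(g) = 3 - (g + g)*(g + g*g) = 3 - 2*g*(g + g**2))
o(-212) - E(148, 65) = (3 - 2*(-212)**2 - 2*(-212)**3) - (65 + 148) = (3 - 2*44944 - 2*(-9528128)) - 1*213 = (3 - 89888 + 19056256) - 213 = 18966371 - 213 = 18966158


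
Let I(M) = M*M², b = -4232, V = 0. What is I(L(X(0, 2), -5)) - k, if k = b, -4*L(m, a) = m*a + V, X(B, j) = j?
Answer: 33981/8 ≈ 4247.6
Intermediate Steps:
L(m, a) = -a*m/4 (L(m, a) = -(m*a + 0)/4 = -(a*m + 0)/4 = -a*m/4)
I(M) = M³
k = -4232
I(L(X(0, 2), -5)) - k = (-¼*(-5)*2)³ - 1*(-4232) = (5/2)³ + 4232 = 125/8 + 4232 = 33981/8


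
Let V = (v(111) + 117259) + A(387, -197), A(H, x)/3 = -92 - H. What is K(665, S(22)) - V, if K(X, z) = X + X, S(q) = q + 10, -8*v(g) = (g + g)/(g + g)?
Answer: -915935/8 ≈ -1.1449e+5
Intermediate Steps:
v(g) = -1/8 (v(g) = -(g + g)/(8*(g + g)) = -2*g/(8*(2*g)) = -2*g*1/(2*g)/8 = -1/8*1 = -1/8)
S(q) = 10 + q
A(H, x) = -276 - 3*H (A(H, x) = 3*(-92 - H) = -276 - 3*H)
K(X, z) = 2*X
V = 926575/8 (V = (-1/8 + 117259) + (-276 - 3*387) = 938071/8 + (-276 - 1161) = 938071/8 - 1437 = 926575/8 ≈ 1.1582e+5)
K(665, S(22)) - V = 2*665 - 1*926575/8 = 1330 - 926575/8 = -915935/8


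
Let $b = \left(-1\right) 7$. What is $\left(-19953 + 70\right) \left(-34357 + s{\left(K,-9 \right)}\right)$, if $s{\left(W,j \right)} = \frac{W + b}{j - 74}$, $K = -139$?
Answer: $\frac{56696076255}{83} \approx 6.8308 \cdot 10^{8}$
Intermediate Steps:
$b = -7$
$s{\left(W,j \right)} = \frac{-7 + W}{-74 + j}$ ($s{\left(W,j \right)} = \frac{W - 7}{j - 74} = \frac{-7 + W}{-74 + j}$)
$\left(-19953 + 70\right) \left(-34357 + s{\left(K,-9 \right)}\right) = \left(-19953 + 70\right) \left(-34357 + \frac{-7 - 139}{-74 - 9}\right) = - 19883 \left(-34357 + \frac{1}{-83} \left(-146\right)\right) = - 19883 \left(-34357 - - \frac{146}{83}\right) = - 19883 \left(-34357 + \frac{146}{83}\right) = \left(-19883\right) \left(- \frac{2851485}{83}\right) = \frac{56696076255}{83}$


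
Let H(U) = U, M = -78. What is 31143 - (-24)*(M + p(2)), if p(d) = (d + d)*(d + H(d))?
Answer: 29655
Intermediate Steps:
p(d) = 4*d**2 (p(d) = (d + d)*(d + d) = (2*d)*(2*d) = 4*d**2)
31143 - (-24)*(M + p(2)) = 31143 - (-24)*(-78 + 4*2**2) = 31143 - (-24)*(-78 + 4*4) = 31143 - (-24)*(-78 + 16) = 31143 - (-24)*(-62) = 31143 - 1*1488 = 31143 - 1488 = 29655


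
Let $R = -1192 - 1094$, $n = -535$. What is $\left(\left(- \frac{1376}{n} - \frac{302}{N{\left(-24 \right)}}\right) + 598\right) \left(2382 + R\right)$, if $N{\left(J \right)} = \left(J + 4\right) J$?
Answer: $\frac{30813062}{535} \approx 57595.0$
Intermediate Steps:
$R = -2286$ ($R = -1192 - 1094 = -2286$)
$N{\left(J \right)} = J \left(4 + J\right)$ ($N{\left(J \right)} = \left(4 + J\right) J = J \left(4 + J\right)$)
$\left(\left(- \frac{1376}{n} - \frac{302}{N{\left(-24 \right)}}\right) + 598\right) \left(2382 + R\right) = \left(\left(- \frac{1376}{-535} - \frac{302}{\left(-24\right) \left(4 - 24\right)}\right) + 598\right) \left(2382 - 2286\right) = \left(\left(\left(-1376\right) \left(- \frac{1}{535}\right) - \frac{302}{\left(-24\right) \left(-20\right)}\right) + 598\right) 96 = \left(\left(\frac{1376}{535} - \frac{302}{480}\right) + 598\right) 96 = \left(\left(\frac{1376}{535} - \frac{151}{240}\right) + 598\right) 96 = \left(\frac{49891}{25680} + 598\right) 96 = \frac{15406531}{25680} \cdot 96 = \frac{30813062}{535}$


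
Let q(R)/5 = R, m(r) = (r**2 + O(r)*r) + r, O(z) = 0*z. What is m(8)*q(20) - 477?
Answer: 6723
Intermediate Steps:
O(z) = 0
m(r) = r + r**2 (m(r) = (r**2 + 0*r) + r = (r**2 + 0) + r = r**2 + r = r + r**2)
q(R) = 5*R
m(8)*q(20) - 477 = (8*(1 + 8))*(5*20) - 477 = (8*9)*100 - 477 = 72*100 - 477 = 7200 - 477 = 6723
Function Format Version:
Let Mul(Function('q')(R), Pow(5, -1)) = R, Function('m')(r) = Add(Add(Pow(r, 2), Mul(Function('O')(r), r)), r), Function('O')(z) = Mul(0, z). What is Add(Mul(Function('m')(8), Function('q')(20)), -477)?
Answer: 6723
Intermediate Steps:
Function('O')(z) = 0
Function('m')(r) = Add(r, Pow(r, 2)) (Function('m')(r) = Add(Add(Pow(r, 2), Mul(0, r)), r) = Add(Add(Pow(r, 2), 0), r) = Add(Pow(r, 2), r) = Add(r, Pow(r, 2)))
Function('q')(R) = Mul(5, R)
Add(Mul(Function('m')(8), Function('q')(20)), -477) = Add(Mul(Mul(8, Add(1, 8)), Mul(5, 20)), -477) = Add(Mul(Mul(8, 9), 100), -477) = Add(Mul(72, 100), -477) = Add(7200, -477) = 6723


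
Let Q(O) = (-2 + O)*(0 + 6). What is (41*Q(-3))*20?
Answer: -24600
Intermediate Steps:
Q(O) = -12 + 6*O (Q(O) = (-2 + O)*6 = -12 + 6*O)
(41*Q(-3))*20 = (41*(-12 + 6*(-3)))*20 = (41*(-12 - 18))*20 = (41*(-30))*20 = -1230*20 = -24600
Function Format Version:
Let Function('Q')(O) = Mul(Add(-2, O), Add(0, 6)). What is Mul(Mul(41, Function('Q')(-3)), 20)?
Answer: -24600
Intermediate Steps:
Function('Q')(O) = Add(-12, Mul(6, O)) (Function('Q')(O) = Mul(Add(-2, O), 6) = Add(-12, Mul(6, O)))
Mul(Mul(41, Function('Q')(-3)), 20) = Mul(Mul(41, Add(-12, Mul(6, -3))), 20) = Mul(Mul(41, Add(-12, -18)), 20) = Mul(Mul(41, -30), 20) = Mul(-1230, 20) = -24600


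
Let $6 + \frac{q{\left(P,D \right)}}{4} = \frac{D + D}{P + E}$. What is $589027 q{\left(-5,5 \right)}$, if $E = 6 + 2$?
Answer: $- \frac{18848864}{3} \approx -6.283 \cdot 10^{6}$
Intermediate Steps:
$E = 8$
$q{\left(P,D \right)} = -24 + \frac{8 D}{8 + P}$ ($q{\left(P,D \right)} = -24 + 4 \frac{D + D}{P + 8} = -24 + 4 \frac{2 D}{8 + P} = -24 + \frac{8 D}{8 + P}$)
$589027 q{\left(-5,5 \right)} = 589027 \frac{8 \left(-24 + 5 - -15\right)}{8 - 5} = 589027 \frac{8 \left(-24 + 5 + 15\right)}{3} = 589027 \cdot 8 \cdot \frac{1}{3} \left(-4\right) = 589027 \left(- \frac{32}{3}\right) = - \frac{18848864}{3}$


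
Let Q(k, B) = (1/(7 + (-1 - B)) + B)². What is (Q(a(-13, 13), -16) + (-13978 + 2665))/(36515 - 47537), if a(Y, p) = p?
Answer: 1784097/1778216 ≈ 1.0033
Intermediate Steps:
Q(k, B) = (B + 1/(6 - B))² (Q(k, B) = (1/(6 - B) + B)² = (B + 1/(6 - B))²)
(Q(a(-13, 13), -16) + (-13978 + 2665))/(36515 - 47537) = ((1 - 1*(-16)² + 6*(-16))²/(-6 - 16)² + (-13978 + 2665))/(36515 - 47537) = ((1 - 1*256 - 96)²/(-22)² - 11313)/(-11022) = ((1 - 256 - 96)²/484 - 11313)*(-1/11022) = ((1/484)*(-351)² - 11313)*(-1/11022) = ((1/484)*123201 - 11313)*(-1/11022) = (123201/484 - 11313)*(-1/11022) = -5352291/484*(-1/11022) = 1784097/1778216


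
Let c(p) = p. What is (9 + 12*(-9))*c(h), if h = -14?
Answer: 1386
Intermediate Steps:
(9 + 12*(-9))*c(h) = (9 + 12*(-9))*(-14) = (9 - 108)*(-14) = -99*(-14) = 1386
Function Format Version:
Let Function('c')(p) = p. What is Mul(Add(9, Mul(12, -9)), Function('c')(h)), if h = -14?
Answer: 1386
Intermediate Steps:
Mul(Add(9, Mul(12, -9)), Function('c')(h)) = Mul(Add(9, Mul(12, -9)), -14) = Mul(Add(9, -108), -14) = Mul(-99, -14) = 1386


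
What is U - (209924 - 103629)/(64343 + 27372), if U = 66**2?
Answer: 79880849/18343 ≈ 4354.8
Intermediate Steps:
U = 4356
U - (209924 - 103629)/(64343 + 27372) = 4356 - (209924 - 103629)/(64343 + 27372) = 4356 - 106295/91715 = 4356 - 1*21259/18343 = 4356 - 21259/18343 = 79880849/18343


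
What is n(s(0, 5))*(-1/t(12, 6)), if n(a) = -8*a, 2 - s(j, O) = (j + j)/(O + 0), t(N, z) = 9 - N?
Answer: -16/3 ≈ -5.3333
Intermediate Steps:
s(j, O) = 2 - 2*j/O (s(j, O) = 2 - (j + j)/(O + 0) = 2 - 2*j/O)
n(s(0, 5))*(-1/t(12, 6)) = (-8*(2 - 2*0/5))*(-1/(9 - 1*12)) = (-8*(2 - 2*0*1/5))*(-1/(9 - 12)) = (-8*(2 + 0))*(-1/(-3)) = (-8*2)*(-1*(-1/3)) = -16*1/3 = -16/3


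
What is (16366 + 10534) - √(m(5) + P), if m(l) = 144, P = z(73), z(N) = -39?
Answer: 26900 - √105 ≈ 26890.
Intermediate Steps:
P = -39
(16366 + 10534) - √(m(5) + P) = (16366 + 10534) - √(144 - 39) = 26900 - √105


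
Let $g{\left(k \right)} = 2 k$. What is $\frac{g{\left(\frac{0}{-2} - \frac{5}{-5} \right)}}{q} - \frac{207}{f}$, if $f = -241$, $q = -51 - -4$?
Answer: $\frac{9247}{11327} \approx 0.81637$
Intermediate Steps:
$q = -47$ ($q = -51 + 4 = -47$)
$\frac{g{\left(\frac{0}{-2} - \frac{5}{-5} \right)}}{q} - \frac{207}{f} = \frac{2 \left(\frac{0}{-2} - \frac{5}{-5}\right)}{-47} - \frac{207}{-241} = 2 \left(0 \left(- \frac{1}{2}\right) - -1\right) \left(- \frac{1}{47}\right) - - \frac{207}{241} = 2 \left(0 + 1\right) \left(- \frac{1}{47}\right) + \frac{207}{241} = 2 \cdot 1 \left(- \frac{1}{47}\right) + \frac{207}{241} = 2 \left(- \frac{1}{47}\right) + \frac{207}{241} = - \frac{2}{47} + \frac{207}{241} = \frac{9247}{11327}$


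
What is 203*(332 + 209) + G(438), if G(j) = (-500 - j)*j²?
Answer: -179839849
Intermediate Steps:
G(j) = j²*(-500 - j)
203*(332 + 209) + G(438) = 203*(332 + 209) + 438²*(-500 - 1*438) = 203*541 + 191844*(-500 - 438) = 109823 + 191844*(-938) = 109823 - 179949672 = -179839849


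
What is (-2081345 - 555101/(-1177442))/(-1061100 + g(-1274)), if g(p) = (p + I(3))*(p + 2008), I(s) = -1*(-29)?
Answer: 2450662464389/2325365529060 ≈ 1.0539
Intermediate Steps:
I(s) = 29
g(p) = (29 + p)*(2008 + p) (g(p) = (p + 29)*(p + 2008) = (29 + p)*(2008 + p))
(-2081345 - 555101/(-1177442))/(-1061100 + g(-1274)) = (-2081345 - 555101/(-1177442))/(-1061100 + (58232 + (-1274)² + 2037*(-1274))) = (-2081345 - 555101*(-1/1177442))/(-1061100 + (58232 + 1623076 - 2595138)) = (-2081345 + 555101/1177442)/(-1061100 - 913830) = -2450662464389/1177442/(-1974930) = -2450662464389/1177442*(-1/1974930) = 2450662464389/2325365529060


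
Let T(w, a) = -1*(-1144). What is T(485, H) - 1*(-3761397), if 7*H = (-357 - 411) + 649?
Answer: 3762541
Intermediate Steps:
H = -17 (H = ((-357 - 411) + 649)/7 = (-768 + 649)/7 = (1/7)*(-119) = -17)
T(w, a) = 1144
T(485, H) - 1*(-3761397) = 1144 - 1*(-3761397) = 1144 + 3761397 = 3762541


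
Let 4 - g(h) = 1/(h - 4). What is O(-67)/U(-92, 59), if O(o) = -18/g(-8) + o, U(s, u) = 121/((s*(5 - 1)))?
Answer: 1287632/5929 ≈ 217.18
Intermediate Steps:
g(h) = 4 - 1/(-4 + h) (g(h) = 4 - 1/(h - 4) = 4 - 1/(-4 + h))
U(s, u) = 121/(4*s) (U(s, u) = 121/((s*4)) = 121/((4*s)) = 121*(1/(4*s)) = 121/(4*s))
O(o) = -216/49 + o (O(o) = -18*(-4 - 8)/(-17 + 4*(-8)) + o = -18*(-12/(-17 - 32)) + o = -18/((-1/12*(-49))) + o = -18/49/12 + o = -18*12/49 + o = -216/49 + o)
O(-67)/U(-92, 59) = (-216/49 - 67)/(((121/4)/(-92))) = -3499/(49*((121/4)*(-1/92))) = -3499/(49*(-121/368)) = -3499/49*(-368/121) = 1287632/5929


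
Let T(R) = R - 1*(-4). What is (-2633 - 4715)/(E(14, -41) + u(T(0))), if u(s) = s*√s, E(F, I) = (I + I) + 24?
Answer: 3674/25 ≈ 146.96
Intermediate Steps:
E(F, I) = 24 + 2*I (E(F, I) = 2*I + 24 = 24 + 2*I)
T(R) = 4 + R (T(R) = R + 4 = 4 + R)
u(s) = s^(3/2)
(-2633 - 4715)/(E(14, -41) + u(T(0))) = (-2633 - 4715)/((24 + 2*(-41)) + (4 + 0)^(3/2)) = -7348/((24 - 82) + 4^(3/2)) = -7348/(-58 + 8) = -7348/(-50) = -7348*(-1/50) = 3674/25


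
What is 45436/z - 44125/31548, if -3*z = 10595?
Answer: -4767749159/334251060 ≈ -14.264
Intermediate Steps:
z = -10595/3 (z = -1/3*10595 = -10595/3 ≈ -3531.7)
45436/z - 44125/31548 = 45436/(-10595/3) - 44125/31548 = 45436*(-3/10595) - 44125*1/31548 = -136308/10595 - 44125/31548 = -4767749159/334251060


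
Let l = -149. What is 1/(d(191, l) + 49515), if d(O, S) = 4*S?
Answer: 1/48919 ≈ 2.0442e-5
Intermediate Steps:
1/(d(191, l) + 49515) = 1/(4*(-149) + 49515) = 1/(-596 + 49515) = 1/48919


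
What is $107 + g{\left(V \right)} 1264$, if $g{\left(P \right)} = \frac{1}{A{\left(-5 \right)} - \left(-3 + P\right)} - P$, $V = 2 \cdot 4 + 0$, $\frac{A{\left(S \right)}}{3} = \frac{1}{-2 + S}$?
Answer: $- \frac{194519}{19} \approx -10238.0$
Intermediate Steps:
$A{\left(S \right)} = \frac{3}{-2 + S}$
$V = 8$ ($V = 8 + 0 = 8$)
$g{\left(P \right)} = \frac{1}{\frac{18}{7} - P} - P$ ($g{\left(P \right)} = \frac{1}{\frac{3}{-2 - 5} - \left(-3 + P\right)} - P = \frac{1}{\frac{3}{-7} - \left(-3 + P\right)} - P = \frac{1}{3 \left(- \frac{1}{7}\right) - \left(-3 + P\right)} - P = \frac{1}{- \frac{3}{7} - \left(-3 + P\right)} - P = \frac{1}{\frac{18}{7} - P} - P$)
$107 + g{\left(V \right)} 1264 = 107 + \frac{-7 - 7 \cdot 8^{2} + 18 \cdot 8}{-18 + 7 \cdot 8} \cdot 1264 = 107 + \frac{-7 - 448 + 144}{-18 + 56} \cdot 1264 = 107 + \frac{-7 - 448 + 144}{38} \cdot 1264 = 107 + \frac{1}{38} \left(-311\right) 1264 = 107 - \frac{196552}{19} = - \frac{194519}{19}$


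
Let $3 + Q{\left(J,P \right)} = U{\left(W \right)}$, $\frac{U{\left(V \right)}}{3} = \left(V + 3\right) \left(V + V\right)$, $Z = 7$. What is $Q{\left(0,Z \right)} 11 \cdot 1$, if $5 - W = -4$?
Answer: $7095$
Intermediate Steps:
$W = 9$ ($W = 5 - -4 = 5 + 4 = 9$)
$U{\left(V \right)} = 6 V \left(3 + V\right)$ ($U{\left(V \right)} = 3 \left(V + 3\right) \left(V + V\right) = 3 \left(3 + V\right) 2 V = 3 \cdot 2 V \left(3 + V\right) = 6 V \left(3 + V\right)$)
$Q{\left(J,P \right)} = 645$ ($Q{\left(J,P \right)} = -3 + 6 \cdot 9 \left(3 + 9\right) = -3 + 6 \cdot 9 \cdot 12 = -3 + 648 = 645$)
$Q{\left(0,Z \right)} 11 \cdot 1 = 645 \cdot 11 \cdot 1 = 7095 \cdot 1 = 7095$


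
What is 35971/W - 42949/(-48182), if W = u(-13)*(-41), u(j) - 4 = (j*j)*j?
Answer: 5594828159/4332188166 ≈ 1.2915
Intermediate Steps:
u(j) = 4 + j**3 (u(j) = 4 + (j*j)*j = 4 + j**2*j = 4 + j**3)
W = 89913 (W = (4 + (-13)**3)*(-41) = (4 - 2197)*(-41) = -2193*(-41) = 89913)
35971/W - 42949/(-48182) = 35971/89913 - 42949/(-48182) = 35971*(1/89913) - 42949*(-1/48182) = 35971/89913 + 42949/48182 = 5594828159/4332188166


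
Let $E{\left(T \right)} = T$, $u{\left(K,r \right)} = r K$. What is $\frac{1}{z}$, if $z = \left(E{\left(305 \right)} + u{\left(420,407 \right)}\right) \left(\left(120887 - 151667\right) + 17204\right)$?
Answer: $- \frac{1}{2324822120} \approx -4.3014 \cdot 10^{-10}$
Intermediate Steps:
$u{\left(K,r \right)} = K r$
$z = -2324822120$ ($z = \left(305 + 420 \cdot 407\right) \left(\left(120887 - 151667\right) + 17204\right) = \left(305 + 170940\right) \left(\left(120887 - 151667\right) + 17204\right) = 171245 \left(-30780 + 17204\right) = 171245 \left(-13576\right) = -2324822120$)
$\frac{1}{z} = \frac{1}{-2324822120} = - \frac{1}{2324822120}$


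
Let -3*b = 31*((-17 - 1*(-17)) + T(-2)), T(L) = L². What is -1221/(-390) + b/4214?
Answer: 2564587/821730 ≈ 3.1210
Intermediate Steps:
b = -124/3 (b = -31*((-17 - 1*(-17)) + (-2)²)/3 = -31*((-17 + 17) + 4)/3 = -31*(0 + 4)/3 = -31*4/3 = -⅓*124 = -124/3 ≈ -41.333)
-1221/(-390) + b/4214 = -1221/(-390) - 124/3/4214 = -1221*(-1/390) - 124/3*1/4214 = 407/130 - 62/6321 = 2564587/821730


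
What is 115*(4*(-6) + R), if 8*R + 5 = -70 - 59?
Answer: -18745/4 ≈ -4686.3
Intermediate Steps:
R = -67/4 (R = -5/8 + (-70 - 59)/8 = -5/8 + (1/8)*(-129) = -5/8 - 129/8 = -67/4 ≈ -16.750)
115*(4*(-6) + R) = 115*(4*(-6) - 67/4) = 115*(-24 - 67/4) = 115*(-163/4) = -18745/4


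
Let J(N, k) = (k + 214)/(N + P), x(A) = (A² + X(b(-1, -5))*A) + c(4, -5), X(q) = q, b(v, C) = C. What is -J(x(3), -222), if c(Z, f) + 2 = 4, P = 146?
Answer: 4/71 ≈ 0.056338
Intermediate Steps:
c(Z, f) = 2 (c(Z, f) = -2 + 4 = 2)
x(A) = 2 + A² - 5*A (x(A) = (A² - 5*A) + 2 = 2 + A² - 5*A)
J(N, k) = (214 + k)/(146 + N) (J(N, k) = (k + 214)/(N + 146) = (214 + k)/(146 + N))
-J(x(3), -222) = -(214 - 222)/(146 + (2 + 3² - 5*3)) = -(-8)/(146 + (2 + 9 - 15)) = -(-8)/(146 - 4) = -(-8)/142 = -1*(-4/71) = 4/71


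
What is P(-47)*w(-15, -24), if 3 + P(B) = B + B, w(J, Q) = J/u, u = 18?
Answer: 485/6 ≈ 80.833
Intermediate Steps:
w(J, Q) = J/18
P(B) = -3 + 2*B (P(B) = -3 + (B + B) = -3 + 2*B)
P(-47)*w(-15, -24) = (-3 + 2*(-47))*((1/18)*(-15)) = (-3 - 94)*(-⅚) = -97*(-⅚) = 485/6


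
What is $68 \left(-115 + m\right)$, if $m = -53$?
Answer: $-11424$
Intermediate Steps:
$68 \left(-115 + m\right) = 68 \left(-115 - 53\right) = 68 \left(-168\right) = -11424$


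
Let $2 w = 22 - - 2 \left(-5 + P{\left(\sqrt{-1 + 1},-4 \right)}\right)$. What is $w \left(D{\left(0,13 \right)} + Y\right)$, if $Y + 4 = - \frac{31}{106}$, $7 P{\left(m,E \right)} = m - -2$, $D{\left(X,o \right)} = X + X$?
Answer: $- \frac{1430}{53} \approx -26.981$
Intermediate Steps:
$D{\left(X,o \right)} = 2 X$
$P{\left(m,E \right)} = \frac{2}{7} + \frac{m}{7}$ ($P{\left(m,E \right)} = \frac{m - -2}{7} = \frac{m + 2}{7} = \frac{2 + m}{7} = \frac{2}{7} + \frac{m}{7}$)
$Y = - \frac{455}{106}$ ($Y = -4 - \frac{31}{106} = - \frac{455}{106} \approx -4.2924$)
$w = \frac{44}{7}$ ($w = \frac{22 - - 2 \left(-5 + \left(\frac{2}{7} + \frac{\sqrt{-1 + 1}}{7}\right)\right)}{2} = \frac{22 - - 2 \left(-5 + \left(\frac{2}{7} + \frac{\sqrt{0}}{7}\right)\right)}{2} = \frac{22 - - 2 \left(-5 + \left(\frac{2}{7} + \frac{1}{7} \cdot 0\right)\right)}{2} = \frac{22 - - 2 \left(-5 + \left(\frac{2}{7} + 0\right)\right)}{2} = \frac{22 - - 2 \left(-5 + \frac{2}{7}\right)}{2} = \frac{22 - \left(-2\right) \left(- \frac{33}{7}\right)}{2} = \frac{22 - \frac{66}{7}}{2} = \frac{1}{2} \cdot \frac{88}{7} = \frac{44}{7} \approx 6.2857$)
$w \left(D{\left(0,13 \right)} + Y\right) = \frac{44 \left(2 \cdot 0 - \frac{455}{106}\right)}{7} = \frac{44 \left(0 - \frac{455}{106}\right)}{7} = \frac{44}{7} \left(- \frac{455}{106}\right) = - \frac{1430}{53}$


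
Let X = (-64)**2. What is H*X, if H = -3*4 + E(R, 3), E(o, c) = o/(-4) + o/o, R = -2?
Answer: -43008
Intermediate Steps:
E(o, c) = 1 - o/4 (E(o, c) = o*(-1/4) + 1 = -o/4 + 1 = 1 - o/4)
H = -21/2 (H = -3*4 + (1 - 1/4*(-2)) = -12 + (1 + 1/2) = -12 + 3/2 = -21/2 ≈ -10.500)
X = 4096
H*X = -21/2*4096 = -43008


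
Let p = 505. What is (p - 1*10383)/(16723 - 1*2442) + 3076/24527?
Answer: -198349350/350270087 ≈ -0.56628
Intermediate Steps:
(p - 1*10383)/(16723 - 1*2442) + 3076/24527 = (505 - 1*10383)/(16723 - 1*2442) + 3076/24527 = (505 - 10383)/(16723 - 2442) + 3076*(1/24527) = -9878/14281 + 3076/24527 = -198349350/350270087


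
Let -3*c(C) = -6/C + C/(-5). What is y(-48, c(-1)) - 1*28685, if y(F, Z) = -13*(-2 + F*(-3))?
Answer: -30531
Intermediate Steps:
c(C) = 2/C + C/15 (c(C) = -(-6/C + C/(-5))/3 = -(-6/C + C*(-1/5))/3 = -(-6/C - C/5)/3 = 2/C + C/15)
y(F, Z) = 26 + 39*F (y(F, Z) = -13*(-2 - 3*F) = 26 + 39*F)
y(-48, c(-1)) - 1*28685 = (26 + 39*(-48)) - 1*28685 = (26 - 1872) - 28685 = -1846 - 28685 = -30531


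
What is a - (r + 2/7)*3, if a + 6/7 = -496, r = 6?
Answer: -3610/7 ≈ -515.71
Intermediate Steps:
a = -3478/7 (a = -6/7 - 496 = -3478/7 ≈ -496.86)
a - (r + 2/7)*3 = -3478/7 - (6 + 2/7)*3 = -3478/7 - 44*3/7 = -3478/7 - 1*132/7 = -3478/7 - 132/7 = -3610/7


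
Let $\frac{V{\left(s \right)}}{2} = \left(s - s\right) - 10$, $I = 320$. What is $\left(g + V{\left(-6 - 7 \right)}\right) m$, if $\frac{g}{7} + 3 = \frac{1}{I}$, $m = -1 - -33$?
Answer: $- \frac{13113}{10} \approx -1311.3$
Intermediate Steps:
$m = 32$ ($m = -1 + 33 = 32$)
$V{\left(s \right)} = -20$ ($V{\left(s \right)} = 2 \left(\left(s - s\right) - 10\right) = 2 \left(0 - 10\right) = 2 \left(-10\right) = -20$)
$g = - \frac{6713}{320}$ ($g = -21 + \frac{7}{320} = - \frac{6713}{320} \approx -20.978$)
$\left(g + V{\left(-6 - 7 \right)}\right) m = \left(- \frac{6713}{320} - 20\right) 32 = \left(- \frac{13113}{320}\right) 32 = - \frac{13113}{10}$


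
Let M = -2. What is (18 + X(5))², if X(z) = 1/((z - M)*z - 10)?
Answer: 203401/625 ≈ 325.44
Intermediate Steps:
X(z) = 1/(-10 + z*(2 + z)) (X(z) = 1/((z - 1*(-2))*z - 10) = 1/((z + 2)*z - 10) = 1/((2 + z)*z - 10) = 1/(z*(2 + z) - 10) = 1/(-10 + z*(2 + z)))
(18 + X(5))² = (18 + 1/(-10 + 5² + 2*5))² = (18 + 1/(-10 + 25 + 10))² = (18 + 1/25)² = (451/25)² = 203401/625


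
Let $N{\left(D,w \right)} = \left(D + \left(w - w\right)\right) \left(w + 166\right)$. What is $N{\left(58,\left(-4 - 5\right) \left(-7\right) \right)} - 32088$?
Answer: $-18806$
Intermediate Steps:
$N{\left(D,w \right)} = D \left(166 + w\right)$ ($N{\left(D,w \right)} = \left(D + 0\right) \left(166 + w\right) = D \left(166 + w\right)$)
$N{\left(58,\left(-4 - 5\right) \left(-7\right) \right)} - 32088 = 58 \left(166 + \left(-4 - 5\right) \left(-7\right)\right) - 32088 = 58 \left(166 - -63\right) - 32088 = 58 \left(166 + 63\right) - 32088 = 58 \cdot 229 - 32088 = 13282 - 32088 = -18806$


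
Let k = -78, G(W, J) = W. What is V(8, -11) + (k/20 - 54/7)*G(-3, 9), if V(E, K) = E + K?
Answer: 2229/70 ≈ 31.843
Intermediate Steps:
V(8, -11) + (k/20 - 54/7)*G(-3, 9) = (8 - 11) + (-78/20 - 54/7)*(-3) = -3 + (-78*1/20 - 54*⅐)*(-3) = -3 + (-39/10 - 54/7)*(-3) = -3 - 813/70*(-3) = -3 + 2439/70 = 2229/70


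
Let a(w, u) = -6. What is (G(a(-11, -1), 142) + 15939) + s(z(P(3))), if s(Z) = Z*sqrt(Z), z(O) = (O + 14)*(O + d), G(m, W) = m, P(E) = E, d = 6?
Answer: 15933 + 459*sqrt(17) ≈ 17826.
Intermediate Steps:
z(O) = (6 + O)*(14 + O) (z(O) = (O + 14)*(O + 6) = (14 + O)*(6 + O) = (6 + O)*(14 + O))
s(Z) = Z**(3/2)
(G(a(-11, -1), 142) + 15939) + s(z(P(3))) = (-6 + 15939) + (84 + 3**2 + 20*3)**(3/2) = 15933 + (84 + 9 + 60)**(3/2) = 15933 + 153**(3/2) = 15933 + 459*sqrt(17)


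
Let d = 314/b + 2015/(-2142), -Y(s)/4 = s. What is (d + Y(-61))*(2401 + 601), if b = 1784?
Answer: 348788067965/477666 ≈ 7.3019e+5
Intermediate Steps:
Y(s) = -4*s
d = -730543/955332 (d = 314/1784 + 2015/(-2142) = 314*(1/1784) + 2015*(-1/2142) = 157/892 - 2015/2142 = -730543/955332 ≈ -0.76470)
(d + Y(-61))*(2401 + 601) = (-730543/955332 - 4*(-61))*(2401 + 601) = (-730543/955332 + 244)*3002 = (232370465/955332)*3002 = 348788067965/477666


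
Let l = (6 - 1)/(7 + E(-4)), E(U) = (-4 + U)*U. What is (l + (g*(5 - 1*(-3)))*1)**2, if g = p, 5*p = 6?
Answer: 3598609/38025 ≈ 94.638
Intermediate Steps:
E(U) = U*(-4 + U)
p = 6/5 (p = (1/5)*6 = 6/5 ≈ 1.2000)
g = 6/5 ≈ 1.2000
l = 5/39 (l = (6 - 1)/(7 - 4*(-4 - 4)) = 5/(7 - 4*(-8)) = 5/(7 + 32) = 5/39 ≈ 0.12821)
(l + (g*(5 - 1*(-3)))*1)**2 = (5/39 + (6*(5 - 1*(-3))/5)*1)**2 = (5/39 + (6*(5 + 3)/5)*1)**2 = (5/39 + ((6/5)*8)*1)**2 = (5/39 + (48/5)*1)**2 = (5/39 + 48/5)**2 = (1897/195)**2 = 3598609/38025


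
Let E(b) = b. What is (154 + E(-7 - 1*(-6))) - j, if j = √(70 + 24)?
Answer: 153 - √94 ≈ 143.30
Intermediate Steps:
j = √94 ≈ 9.6954
(154 + E(-7 - 1*(-6))) - j = (154 + (-7 - 1*(-6))) - √94 = (154 + (-7 + 6)) - √94 = (154 - 1) - √94 = 153 - √94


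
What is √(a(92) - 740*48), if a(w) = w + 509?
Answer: I*√34919 ≈ 186.87*I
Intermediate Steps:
a(w) = 509 + w
√(a(92) - 740*48) = √((509 + 92) - 740*48) = √(601 - 35520) = √(-34919) = I*√34919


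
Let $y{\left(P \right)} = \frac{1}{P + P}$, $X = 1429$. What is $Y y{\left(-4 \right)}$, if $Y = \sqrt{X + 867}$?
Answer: $- \frac{\sqrt{574}}{4} \approx -5.9896$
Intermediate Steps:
$y{\left(P \right)} = \frac{1}{2 P}$
$Y = 2 \sqrt{574}$ ($Y = \sqrt{1429 + 867} = \sqrt{2296} = 2 \sqrt{574} \approx 47.917$)
$Y y{\left(-4 \right)} = 2 \sqrt{574} \frac{1}{2 \left(-4\right)} = 2 \sqrt{574} \cdot \frac{1}{2} \left(- \frac{1}{4}\right) = 2 \sqrt{574} \left(- \frac{1}{8}\right) = - \frac{\sqrt{574}}{4}$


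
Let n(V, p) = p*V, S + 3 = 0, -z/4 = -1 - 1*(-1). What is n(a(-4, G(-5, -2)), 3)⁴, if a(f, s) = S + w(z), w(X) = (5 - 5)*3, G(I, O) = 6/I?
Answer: 6561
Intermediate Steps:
z = 0 (z = -4*(-1 - 1*(-1)) = -4*(-1 + 1) = -4*0 = 0)
w(X) = 0 (w(X) = 0*3 = 0)
S = -3 (S = -3 + 0 = -3)
a(f, s) = -3 (a(f, s) = -3 + 0 = -3)
n(V, p) = V*p
n(a(-4, G(-5, -2)), 3)⁴ = (-3*3)⁴ = (-9)⁴ = 6561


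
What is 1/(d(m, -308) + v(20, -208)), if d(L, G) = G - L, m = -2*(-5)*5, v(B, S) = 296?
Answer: -1/62 ≈ -0.016129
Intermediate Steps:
m = 50 (m = 10*5 = 50)
1/(d(m, -308) + v(20, -208)) = 1/((-308 - 1*50) + 296) = 1/((-308 - 50) + 296) = 1/(-358 + 296) = 1/(-62) = -1/62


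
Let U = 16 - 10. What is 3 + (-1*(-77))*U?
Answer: 465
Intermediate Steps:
U = 6
3 + (-1*(-77))*U = 3 - 1*(-77)*6 = 3 + 77*6 = 3 + 462 = 465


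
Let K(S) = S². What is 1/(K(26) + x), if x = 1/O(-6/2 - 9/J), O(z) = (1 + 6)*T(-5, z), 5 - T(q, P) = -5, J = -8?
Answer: 70/47321 ≈ 0.0014793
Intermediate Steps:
T(q, P) = 10 (T(q, P) = 5 - 1*(-5) = 5 + 5 = 10)
O(z) = 70 (O(z) = (1 + 6)*10 = 7*10 = 70)
x = 1/70 ≈ 0.014286
1/(K(26) + x) = 1/(26² + 1/70) = 1/(676 + 1/70) = 1/(47321/70) = 70/47321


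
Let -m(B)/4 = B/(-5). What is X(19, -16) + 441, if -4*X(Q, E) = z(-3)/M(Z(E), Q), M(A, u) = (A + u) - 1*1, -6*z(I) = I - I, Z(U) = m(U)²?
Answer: 441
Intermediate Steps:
m(B) = 4*B/5 (m(B) = -4*B/(-5) = -4*B*(-1)/5 = -(-4)*B/5 = 4*B/5)
Z(U) = 16*U²/25 (Z(U) = (4*U/5)² = 16*U²/25)
z(I) = 0 (z(I) = -(I - I)/6 = -⅙*0 = 0)
M(A, u) = -1 + A + u (M(A, u) = (A + u) - 1 = -1 + A + u)
X(Q, E) = 0 (X(Q, E) = -0/(-1 + 16*E²/25 + Q) = -0/(-1 + Q + 16*E²/25) = -¼*0 = 0)
X(19, -16) + 441 = 0 + 441 = 441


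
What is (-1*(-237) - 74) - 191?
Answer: -28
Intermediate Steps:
(-1*(-237) - 74) - 191 = (237 - 74) - 191 = 163 - 191 = -28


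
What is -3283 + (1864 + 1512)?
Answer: 93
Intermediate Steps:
-3283 + (1864 + 1512) = -3283 + 3376 = 93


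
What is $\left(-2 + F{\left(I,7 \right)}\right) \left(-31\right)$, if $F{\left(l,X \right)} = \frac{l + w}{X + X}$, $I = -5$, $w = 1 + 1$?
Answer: $\frac{961}{14} \approx 68.643$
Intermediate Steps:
$w = 2$
$F{\left(l,X \right)} = \frac{2 + l}{2 X}$ ($F{\left(l,X \right)} = \frac{l + 2}{X + X} = \frac{2 + l}{2 X}$)
$\left(-2 + F{\left(I,7 \right)}\right) \left(-31\right) = \left(-2 + \frac{2 - 5}{2 \cdot 7}\right) \left(-31\right) = \left(-2 + \frac{1}{2} \cdot \frac{1}{7} \left(-3\right)\right) \left(-31\right) = \left(-2 - \frac{3}{14}\right) \left(-31\right) = \left(- \frac{31}{14}\right) \left(-31\right) = \frac{961}{14}$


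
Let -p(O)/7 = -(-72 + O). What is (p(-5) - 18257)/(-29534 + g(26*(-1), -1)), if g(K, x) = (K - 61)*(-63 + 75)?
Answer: 9398/15289 ≈ 0.61469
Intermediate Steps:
g(K, x) = -732 + 12*K (g(K, x) = (-61 + K)*12 = -732 + 12*K)
p(O) = -504 + 7*O (p(O) = -(-7)*(-72 + O) = -7*(72 - O) = -504 + 7*O)
(p(-5) - 18257)/(-29534 + g(26*(-1), -1)) = ((-504 + 7*(-5)) - 18257)/(-29534 + (-732 + 12*(26*(-1)))) = ((-504 - 35) - 18257)/(-29534 + (-732 + 12*(-26))) = (-539 - 18257)/(-29534 + (-732 - 312)) = -18796/(-29534 - 1044) = -18796/(-30578) = -18796*(-1/30578) = 9398/15289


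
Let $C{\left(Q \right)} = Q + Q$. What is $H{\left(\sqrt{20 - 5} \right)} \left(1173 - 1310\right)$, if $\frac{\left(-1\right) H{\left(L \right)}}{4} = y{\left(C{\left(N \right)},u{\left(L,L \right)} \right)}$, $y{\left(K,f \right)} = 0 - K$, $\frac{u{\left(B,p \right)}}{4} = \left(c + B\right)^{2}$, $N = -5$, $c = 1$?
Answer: $5480$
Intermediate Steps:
$u{\left(B,p \right)} = 4 \left(1 + B\right)^{2}$
$C{\left(Q \right)} = 2 Q$
$y{\left(K,f \right)} = - K$
$H{\left(L \right)} = -40$ ($H{\left(L \right)} = - 4 \left(- 2 \left(-5\right)\right) = - 4 \left(\left(-1\right) \left(-10\right)\right) = \left(-4\right) 10 = -40$)
$H{\left(\sqrt{20 - 5} \right)} \left(1173 - 1310\right) = - 40 \left(1173 - 1310\right) = \left(-40\right) \left(-137\right) = 5480$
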